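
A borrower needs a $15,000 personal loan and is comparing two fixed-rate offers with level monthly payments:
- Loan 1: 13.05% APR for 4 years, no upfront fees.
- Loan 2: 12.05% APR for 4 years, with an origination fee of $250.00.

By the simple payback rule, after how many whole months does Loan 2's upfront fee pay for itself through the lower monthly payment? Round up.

Loan 1: at 13.05% the monthly rate is 0.0108750, so the payment is 15,000 × 0.0108750 / (1 − 1.0108750^−48) = $402.78.
Loan 2: monthly rate = 12.05%/12 = 0.0100417; payment = 15,000 × 0.0100417 / (1 − (1+0.0100417)^−48) = $395.38.
Monthly savings = $402.78 − $395.38 = $7.40.
Break-even = $250.00 / $7.40 = 33.78 → 34 months.

34 months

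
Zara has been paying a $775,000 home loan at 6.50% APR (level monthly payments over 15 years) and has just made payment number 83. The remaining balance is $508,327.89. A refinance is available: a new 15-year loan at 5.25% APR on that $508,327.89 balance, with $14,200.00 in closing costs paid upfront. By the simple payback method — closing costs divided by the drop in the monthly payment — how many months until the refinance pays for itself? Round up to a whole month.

6 months

Current payment = 775,000 × 6.5%/12 / (1 − (1+0.0054167)^−180) = $6,751.08.
Refinanced payment = 508,327.89 × 0.0043750 / (1 − (1+0.0043750)^−180) = $4,086.33.
Monthly savings = $6,751.08 − $4,086.33 = $2,664.75.
Break-even = $14,200.00 / $2,664.75 = 5.33 → 6 months.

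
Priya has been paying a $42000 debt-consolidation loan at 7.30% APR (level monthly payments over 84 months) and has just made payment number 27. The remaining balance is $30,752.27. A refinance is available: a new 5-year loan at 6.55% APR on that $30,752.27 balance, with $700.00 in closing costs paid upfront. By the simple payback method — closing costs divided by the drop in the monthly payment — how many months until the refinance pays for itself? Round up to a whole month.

19 months

Current payment = 42,000 × 7.3%/12 / (1 − (1+0.0060833)^−84) = $640.07.
Refinanced payment = 30,752.27 × 0.0054583 / (1 − (1+0.0054583)^−60) = $602.42.
Monthly savings = $640.07 − $602.42 = $37.65.
Break-even = $700.00 / $37.65 = 18.59 → 19 months.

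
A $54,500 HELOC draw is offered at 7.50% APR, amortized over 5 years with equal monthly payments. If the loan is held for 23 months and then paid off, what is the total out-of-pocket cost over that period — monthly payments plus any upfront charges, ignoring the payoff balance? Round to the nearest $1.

$25,118

Monthly rate = 7.5%/12 = 0.0062500; payment = 54,500 × 0.0062500 / (1 − (1+0.0062500)^−60) = $1,092.07.
Total outlay = 23 × $1,092.07 = $25,117.61.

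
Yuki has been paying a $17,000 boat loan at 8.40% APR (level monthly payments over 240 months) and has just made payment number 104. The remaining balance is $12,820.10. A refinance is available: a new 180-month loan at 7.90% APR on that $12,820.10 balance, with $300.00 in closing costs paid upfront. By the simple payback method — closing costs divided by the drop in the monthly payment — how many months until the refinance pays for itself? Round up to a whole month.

13 months

Current payment = 17,000 × 8.4%/12 / (1 − (1+0.0070000)^−240) = $146.46.
Refinanced payment = 12,820.10 × 0.0065833 / (1 − (1+0.0065833)^−180) = $121.78.
Monthly savings = $146.46 − $121.78 = $24.68.
Break-even = $300.00 / $24.68 = 12.16 → 13 months.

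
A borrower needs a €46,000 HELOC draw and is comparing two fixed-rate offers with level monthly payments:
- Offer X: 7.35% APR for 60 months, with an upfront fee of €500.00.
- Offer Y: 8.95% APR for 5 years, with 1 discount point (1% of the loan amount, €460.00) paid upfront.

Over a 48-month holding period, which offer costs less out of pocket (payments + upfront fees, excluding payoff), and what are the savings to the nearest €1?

Offer X: at 7.35% the monthly rate is 0.0061250, so the payment is 46,000 × 0.0061250 / (1 − 1.0061250^−60) = €918.47.
Offer Y: monthly rate = 8.95%/12 = 0.0074583; payment = 46,000 × 0.0074583 / (1 − (1+0.0074583)^−60) = €953.77.
Over 48 months: Offer X costs 48 × €918.47 + €500.00 = €44,586.56; Offer Y costs 48 × €953.77 + €460.00 = €46,240.96.
Offer X is cheaper by €46,240.96 − €44,586.56 = €1,654.40.

Offer X by €1,654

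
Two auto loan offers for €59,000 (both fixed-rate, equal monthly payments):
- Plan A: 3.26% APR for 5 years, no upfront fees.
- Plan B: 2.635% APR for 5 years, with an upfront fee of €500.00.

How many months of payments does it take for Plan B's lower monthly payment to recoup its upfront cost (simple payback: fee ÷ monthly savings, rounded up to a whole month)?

Plan A: at 3.26% the monthly rate is 0.0027167, so the payment is 59,000 × 0.0027167 / (1 − 1.0027167^−60) = €1,066.98.
Plan B: monthly rate = 2.635%/12 = 0.0021958; payment = 59,000 × 0.0021958 / (1 − (1+0.0021958)^−60) = €1,050.61.
Monthly savings = €1,066.98 − €1,050.61 = €16.37.
Break-even = €500.00 / €16.37 = 30.54 → 31 months.

31 months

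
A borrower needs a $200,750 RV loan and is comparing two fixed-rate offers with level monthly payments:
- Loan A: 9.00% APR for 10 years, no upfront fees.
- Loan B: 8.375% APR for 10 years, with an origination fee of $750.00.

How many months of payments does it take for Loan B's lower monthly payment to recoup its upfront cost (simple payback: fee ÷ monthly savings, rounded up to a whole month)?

12 months

Loan A: monthly rate = 9%/12 = 0.0075000; payment = 200,750 × 0.0075000 / (1 − (1+0.0075000)^−120) = $2,543.02.
Loan B: at 8.375% the monthly rate is 0.0069792, so the payment is 200,750 × 0.0069792 / (1 − 1.0069792^−120) = $2,475.61.
Monthly savings = $2,543.02 − $2,475.61 = $67.41.
Break-even = $750.00 / $67.41 = 11.13 → 12 months.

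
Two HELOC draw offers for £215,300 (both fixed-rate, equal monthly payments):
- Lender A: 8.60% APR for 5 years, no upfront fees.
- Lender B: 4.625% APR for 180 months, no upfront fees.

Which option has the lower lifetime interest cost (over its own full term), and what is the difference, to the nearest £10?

Lender A: at 8.60% the monthly rate is 0.0071667, so the payment is 215,300 × 0.0071667 / (1 − 1.0071667^−60) = £4,427.59.
Total interest on Lender A = 60 × £4,427.59 − £215,300 = £50,355.40.
Lender B: at 4.625% the monthly rate is 0.0038542, so the payment is 215,300 × 0.0038542 / (1 − 1.0038542^−180) = £1,660.82.
Total interest on Lender B = 180 × £1,660.82 − £215,300 = £83,647.60.
Lender A is lower by £33,292.20.

Lender A by £33,290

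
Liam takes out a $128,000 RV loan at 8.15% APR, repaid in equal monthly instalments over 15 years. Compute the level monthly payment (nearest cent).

Monthly rate = 8.15%/12 = 0.0067917; payment = 128,000 × 0.0067917 / (1 − (1+0.0067917)^−180) = $1,234.34.

$1,234.34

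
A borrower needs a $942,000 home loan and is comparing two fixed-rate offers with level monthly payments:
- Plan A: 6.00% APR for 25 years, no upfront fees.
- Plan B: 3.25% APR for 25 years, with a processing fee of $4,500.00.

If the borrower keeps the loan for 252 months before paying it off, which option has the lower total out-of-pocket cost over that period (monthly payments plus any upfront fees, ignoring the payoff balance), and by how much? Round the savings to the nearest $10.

Plan A: monthly rate = 6%/12 = 0.0050000; payment = 942,000 × 0.0050000 / (1 − (1+0.0050000)^−300) = $6,069.32.
Plan B: at 3.25% the monthly rate is 0.0027083, so the payment is 942,000 × 0.0027083 / (1 − 1.0027083^−300) = $4,590.52.
Over 252 months: Plan A costs 252 × $6,069.32 = $1,529,468.64; Plan B costs 252 × $4,590.52 + $4,500.00 = $1,161,311.04.
Plan B is cheaper by $1,529,468.64 − $1,161,311.04 = $368,157.60.

Plan B by $368,160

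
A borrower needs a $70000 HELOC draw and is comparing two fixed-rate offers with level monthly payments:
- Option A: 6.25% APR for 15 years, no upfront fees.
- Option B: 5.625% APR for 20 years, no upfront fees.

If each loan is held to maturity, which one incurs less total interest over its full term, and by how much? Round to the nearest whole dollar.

Option A by $8,719

Option A: at 6.25% the monthly rate is 0.0052083, so the payment is 70,000 × 0.0052083 / (1 − 1.0052083^−180) = $600.20.
Total interest on Option A = 180 × $600.20 − $70,000 = $38,036.00.
Option B: at 5.625% the monthly rate is 0.0046875, so the payment is 70,000 × 0.0046875 / (1 − 1.0046875^−240) = $486.48.
Total interest on Option B = 240 × $486.48 − $70,000 = $46,755.20.
Option A is lower by $8,719.20.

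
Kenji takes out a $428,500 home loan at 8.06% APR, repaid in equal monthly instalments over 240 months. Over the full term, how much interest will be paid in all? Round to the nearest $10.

$435,540

At 8.06% the monthly rate is 0.0067167, so the payment is 428,500 × 0.0067167 / (1 − 1.0067167^−240) = $3,600.16.
Total paid = 240 × $3,600.16 = $864,038.40; interest = $864,038.40 − $428,500 = $435,538.40.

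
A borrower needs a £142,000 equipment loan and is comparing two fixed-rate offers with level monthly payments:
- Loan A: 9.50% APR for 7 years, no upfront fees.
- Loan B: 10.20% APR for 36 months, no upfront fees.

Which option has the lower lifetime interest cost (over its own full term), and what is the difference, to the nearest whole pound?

Loan B by £29,521

Loan A: at 9.50% the monthly rate is 0.0079167, so the payment is 142,000 × 0.0079167 / (1 − 1.0079167^−84) = £2,320.85.
Total interest on Loan A = 84 × £2,320.85 − £142,000 = £52,951.40.
Loan B: monthly rate = 10.2%/12 = 0.0085000; payment = 142,000 × 0.0085000 / (1 − (1+0.0085000)^−36) = £4,595.29.
Total interest on Loan B = 36 × £4,595.29 − £142,000 = £23,430.44.
Loan B is lower by £29,520.96.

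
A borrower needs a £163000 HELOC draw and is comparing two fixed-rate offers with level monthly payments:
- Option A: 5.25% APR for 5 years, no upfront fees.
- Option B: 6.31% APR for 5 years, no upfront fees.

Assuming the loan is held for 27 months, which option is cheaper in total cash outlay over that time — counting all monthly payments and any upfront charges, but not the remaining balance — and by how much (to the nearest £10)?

Option A by £2,160

Option A: at 5.25% the monthly rate is 0.0043750, so the payment is 163,000 × 0.0043750 / (1 − 1.0043750^−60) = £3,094.72.
Option B: monthly rate = 6.31%/12 = 0.0052583; payment = 163,000 × 0.0052583 / (1 − (1+0.0052583)^−60) = £3,174.80.
Over 27 months: Option A costs 27 × £3,094.72 = £83,557.44; Option B costs 27 × £3,174.80 = £85,719.60.
Option A is cheaper by £85,719.60 − £83,557.44 = £2,162.16.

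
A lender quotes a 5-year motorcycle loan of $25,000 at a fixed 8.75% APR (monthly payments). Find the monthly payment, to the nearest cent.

$515.93

At 8.75% the monthly rate is 0.0072917, so the payment is 25,000 × 0.0072917 / (1 − 1.0072917^−60) = $515.93.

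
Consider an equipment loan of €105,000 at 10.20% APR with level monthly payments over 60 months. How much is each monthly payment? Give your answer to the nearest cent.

Monthly rate = 10.2%/12 = 0.0085000; payment = 105,000 × 0.0085000 / (1 − (1+0.0085000)^−60) = €2,241.29.

€2,241.29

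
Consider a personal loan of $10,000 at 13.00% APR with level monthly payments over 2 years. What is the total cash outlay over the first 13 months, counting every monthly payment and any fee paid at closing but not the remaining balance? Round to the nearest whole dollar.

At 13.00% the monthly rate is 0.0108333, so the payment is 10,000 × 0.0108333 / (1 − 1.0108333^−24) = $475.42.
Total outlay = 13 × $475.42 = $6,180.46.

$6,180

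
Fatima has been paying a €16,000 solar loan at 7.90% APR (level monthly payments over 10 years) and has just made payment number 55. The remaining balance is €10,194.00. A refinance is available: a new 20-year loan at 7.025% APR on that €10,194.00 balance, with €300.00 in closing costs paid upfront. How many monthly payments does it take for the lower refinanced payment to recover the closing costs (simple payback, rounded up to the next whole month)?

3 months

Current payment = 16,000 × 7.9%/12 / (1 − (1+0.0065833)^−120) = €193.28.
Refinanced payment = 10,194.00 × 0.0058542 / (1 − (1+0.0058542)^−240) = €79.19.
Monthly savings = €193.28 − €79.19 = €114.09.
Break-even = €300.00 / €114.09 = 2.63 → 3 months.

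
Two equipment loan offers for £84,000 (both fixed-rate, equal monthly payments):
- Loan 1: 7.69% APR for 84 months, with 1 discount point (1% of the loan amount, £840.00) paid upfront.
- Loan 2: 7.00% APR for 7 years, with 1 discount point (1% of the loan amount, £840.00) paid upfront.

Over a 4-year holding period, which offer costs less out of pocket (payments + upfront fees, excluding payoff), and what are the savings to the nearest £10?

Loan 2 by £1,370

Loan 1: at 7.69% the monthly rate is 0.0064083, so the payment is 84,000 × 0.0064083 / (1 − 1.0064083^−84) = £1,296.31.
Loan 2: monthly rate = 7%/12 = 0.0058333; payment = 84,000 × 0.0058333 / (1 − (1+0.0058333)^−84) = £1,267.79.
Over 48 months: Loan 1 costs 48 × £1,296.31 + £840.00 = £63,062.88; Loan 2 costs 48 × £1,267.79 + £840.00 = £61,693.92.
Loan 2 is cheaper by £63,062.88 − £61,693.92 = £1,368.96.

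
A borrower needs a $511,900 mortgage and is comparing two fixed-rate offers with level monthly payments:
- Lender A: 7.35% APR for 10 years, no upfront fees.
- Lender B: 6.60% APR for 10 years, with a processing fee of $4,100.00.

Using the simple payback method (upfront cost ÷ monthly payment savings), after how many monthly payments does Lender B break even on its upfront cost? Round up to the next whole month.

21 months

Lender A: monthly rate = 7.35%/12 = 0.0061250; payment = 511,900 × 0.0061250 / (1 − (1+0.0061250)^−120) = $6,036.34.
Lender B: monthly rate = 6.6%/12 = 0.0055000; payment = 511,900 × 0.0055000 / (1 − (1+0.0055000)^−120) = $5,838.60.
Monthly savings = $6,036.34 − $5,838.60 = $197.74.
Break-even = $4,100.00 / $197.74 = 20.73 → 21 months.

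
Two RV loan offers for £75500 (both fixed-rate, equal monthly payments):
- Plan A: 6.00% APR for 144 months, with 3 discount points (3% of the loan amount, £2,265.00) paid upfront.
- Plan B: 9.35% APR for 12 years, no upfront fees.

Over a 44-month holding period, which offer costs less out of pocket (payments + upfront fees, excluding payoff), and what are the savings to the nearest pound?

Plan A by £3,780

Plan A: monthly rate = 6%/12 = 0.0050000; payment = 75,500 × 0.0050000 / (1 − (1+0.0050000)^−144) = £736.77.
Plan B: at 9.35% the monthly rate is 0.0077917, so the payment is 75,500 × 0.0077917 / (1 − 1.0077917^−144) = £874.16.
Over 44 months: Plan A costs 44 × £736.77 + £2,265.00 = £34,682.88; Plan B costs 44 × £874.16 = £38,463.04.
Plan A is cheaper by £38,463.04 − £34,682.88 = £3,780.16.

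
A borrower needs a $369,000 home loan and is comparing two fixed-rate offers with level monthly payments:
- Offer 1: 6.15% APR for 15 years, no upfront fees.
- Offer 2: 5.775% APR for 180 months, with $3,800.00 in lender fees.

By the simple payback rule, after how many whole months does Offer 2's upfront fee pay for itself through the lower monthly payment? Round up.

Offer 1: monthly rate = 6.15%/12 = 0.0051250; payment = 369,000 × 0.0051250 / (1 − (1+0.0051250)^−180) = $3,143.81.
Offer 2: at 5.775% the monthly rate is 0.0048125, so the payment is 369,000 × 0.0048125 / (1 − 1.0048125^−180) = $3,069.16.
Monthly savings = $3,143.81 − $3,069.16 = $74.65.
Break-even = $3,800.00 / $74.65 = 50.90 → 51 months.

51 months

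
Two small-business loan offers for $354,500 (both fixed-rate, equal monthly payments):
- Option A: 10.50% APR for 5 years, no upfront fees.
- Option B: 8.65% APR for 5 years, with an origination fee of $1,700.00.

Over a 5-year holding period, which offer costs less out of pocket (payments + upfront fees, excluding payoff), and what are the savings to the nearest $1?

Option B by $17,549

Option A: monthly rate = 10.5%/12 = 0.0087500; payment = 354,500 × 0.0087500 / (1 − (1+0.0087500)^−60) = $7,619.59.
Option B: monthly rate = 8.65%/12 = 0.0072083; payment = 354,500 × 0.0072083 / (1 − (1+0.0072083)^−60) = $7,298.77.
Over 60 months: Option A costs 60 × $7,619.59 = $457,175.40; Option B costs 60 × $7,298.77 + $1,700.00 = $439,626.20.
Option B is cheaper by $457,175.40 − $439,626.20 = $17,549.20.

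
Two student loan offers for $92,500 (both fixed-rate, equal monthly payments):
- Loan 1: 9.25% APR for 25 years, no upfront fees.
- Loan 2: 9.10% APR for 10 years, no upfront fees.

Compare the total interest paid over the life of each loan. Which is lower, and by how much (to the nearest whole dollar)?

Loan 2 by $96,434

Loan 1: monthly rate = 9.25%/12 = 0.0077083; payment = 92,500 × 0.0077083 / (1 − (1+0.0077083)^−300) = $792.15.
Total interest on Loan 1 = 300 × $792.15 − $92,500 = $145,145.00.
Loan 2: monthly rate = 9.1%/12 = 0.0075833; payment = 92,500 × 0.0075833 / (1 − (1+0.0075833)^−120) = $1,176.76.
Total interest on Loan 2 = 120 × $1,176.76 − $92,500 = $48,711.20.
Loan 2 is lower by $96,433.80.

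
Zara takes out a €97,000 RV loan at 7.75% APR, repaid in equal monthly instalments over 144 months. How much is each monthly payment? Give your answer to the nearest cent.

Monthly rate = 7.75%/12 = 0.0064583; payment = 97,000 × 0.0064583 / (1 − (1+0.0064583)^−144) = €1,036.73.

€1,036.73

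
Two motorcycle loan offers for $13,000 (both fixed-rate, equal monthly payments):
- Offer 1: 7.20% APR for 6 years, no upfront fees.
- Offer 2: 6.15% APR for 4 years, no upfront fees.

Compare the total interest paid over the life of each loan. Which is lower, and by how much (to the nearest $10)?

Offer 1: monthly rate = 7.2%/12 = 0.0060000; payment = 13,000 × 0.0060000 / (1 − (1+0.0060000)^−72) = $222.89.
Total interest on Offer 1 = 72 × $222.89 − $13,000 = $3,048.08.
Offer 2: monthly rate = 6.15%/12 = 0.0051250; payment = 13,000 × 0.0051250 / (1 − (1+0.0051250)^−48) = $306.20.
Total interest on Offer 2 = 48 × $306.20 − $13,000 = $1,697.60.
Offer 2 is lower by $1,350.48.

Offer 2 by $1,350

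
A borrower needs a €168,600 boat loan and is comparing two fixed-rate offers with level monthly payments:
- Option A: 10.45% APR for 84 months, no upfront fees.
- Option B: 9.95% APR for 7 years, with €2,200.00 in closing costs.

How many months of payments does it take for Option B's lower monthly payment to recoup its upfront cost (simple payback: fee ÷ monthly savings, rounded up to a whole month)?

Option A: monthly rate = 10.45%/12 = 0.0087083; payment = 168,600 × 0.0087083 / (1 − (1+0.0087083)^−84) = €2,838.32.
Option B: at 9.95% the monthly rate is 0.0082917, so the payment is 168,600 × 0.0082917 / (1 − 1.0082917^−84) = €2,794.61.
Monthly savings = €2,838.32 − €2,794.61 = €43.71.
Break-even = €2,200.00 / €43.71 = 50.33 → 51 months.

51 months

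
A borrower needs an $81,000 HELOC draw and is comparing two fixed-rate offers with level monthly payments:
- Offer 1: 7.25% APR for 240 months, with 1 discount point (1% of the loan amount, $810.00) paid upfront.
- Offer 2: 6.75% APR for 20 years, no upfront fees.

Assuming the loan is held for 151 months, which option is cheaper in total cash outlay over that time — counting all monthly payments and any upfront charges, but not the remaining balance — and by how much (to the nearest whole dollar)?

Offer 2 by $4,481

Offer 1: at 7.25% the monthly rate is 0.0060417, so the payment is 81,000 × 0.0060417 / (1 − 1.0060417^−240) = $640.20.
Offer 2: at 6.75% the monthly rate is 0.0056250, so the payment is 81,000 × 0.0056250 / (1 − 1.0056250^−240) = $615.89.
Over 151 months: Offer 1 costs 151 × $640.20 + $810.00 = $97,480.20; Offer 2 costs 151 × $615.89 = $92,999.39.
Offer 2 is cheaper by $97,480.20 − $92,999.39 = $4,480.81.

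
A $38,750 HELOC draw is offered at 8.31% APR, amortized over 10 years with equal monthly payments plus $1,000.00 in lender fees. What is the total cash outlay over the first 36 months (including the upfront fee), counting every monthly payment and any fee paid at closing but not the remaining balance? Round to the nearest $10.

$18,150

Monthly rate = 8.31%/12 = 0.0069250; payment = 38,750 × 0.0069250 / (1 − (1+0.0069250)^−120) = $476.52.
Total outlay = 36 × $476.52 + $1,000.00 = $18,154.72.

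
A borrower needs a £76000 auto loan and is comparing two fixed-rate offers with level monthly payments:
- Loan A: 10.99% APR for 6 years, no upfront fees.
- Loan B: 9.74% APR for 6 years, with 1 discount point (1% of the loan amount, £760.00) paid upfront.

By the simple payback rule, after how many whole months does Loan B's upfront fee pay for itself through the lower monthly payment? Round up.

16 months

Loan A: at 10.99% the monthly rate is 0.0091583, so the payment is 76,000 × 0.0091583 / (1 − 1.0091583^−72) = £1,446.20.
Loan B: at 9.74% the monthly rate is 0.0081167, so the payment is 76,000 × 0.0081167 / (1 − 1.0081167^−72) = £1,398.02.
Monthly savings = £1,446.20 − £1,398.02 = £48.18.
Break-even = £760.00 / £48.18 = 15.77 → 16 months.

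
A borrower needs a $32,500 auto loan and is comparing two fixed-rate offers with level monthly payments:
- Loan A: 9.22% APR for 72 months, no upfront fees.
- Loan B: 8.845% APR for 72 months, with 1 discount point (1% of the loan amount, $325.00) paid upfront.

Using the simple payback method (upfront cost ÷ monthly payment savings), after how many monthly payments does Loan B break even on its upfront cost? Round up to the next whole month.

Loan A: at 9.22% the monthly rate is 0.0076833, so the payment is 32,500 × 0.0076833 / (1 − 1.0076833^−72) = $589.38.
Loan B: at 8.845% the monthly rate is 0.0073708, so the payment is 32,500 × 0.0073708 / (1 − 1.0073708^−72) = $583.33.
Monthly savings = $589.38 − $583.33 = $6.05.
Break-even = $325.00 / $6.05 = 53.72 → 54 months.

54 months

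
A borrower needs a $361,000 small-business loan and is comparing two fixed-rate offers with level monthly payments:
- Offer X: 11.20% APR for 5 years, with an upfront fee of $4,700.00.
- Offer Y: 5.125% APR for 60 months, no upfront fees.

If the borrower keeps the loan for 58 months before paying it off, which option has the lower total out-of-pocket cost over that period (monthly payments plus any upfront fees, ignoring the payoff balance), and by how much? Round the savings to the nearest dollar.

Offer X: at 11.20% the monthly rate is 0.0093333, so the payment is 361,000 × 0.0093333 / (1 − 1.0093333^−60) = $7,885.07.
Offer Y: at 5.125% the monthly rate is 0.0042708, so the payment is 361,000 × 0.0042708 / (1 − 1.0042708^−60) = $6,833.21.
Over 58 months: Offer X costs 58 × $7,885.07 + $4,700.00 = $462,034.06; Offer Y costs 58 × $6,833.21 = $396,326.18.
Offer Y is cheaper by $462,034.06 − $396,326.18 = $65,707.88.

Offer Y by $65,708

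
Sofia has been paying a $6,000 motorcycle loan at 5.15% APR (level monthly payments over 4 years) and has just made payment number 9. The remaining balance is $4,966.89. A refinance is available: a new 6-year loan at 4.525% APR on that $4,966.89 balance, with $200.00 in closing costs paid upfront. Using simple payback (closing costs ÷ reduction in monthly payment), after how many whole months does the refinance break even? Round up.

Current payment = 6,000 × 5.15%/12 / (1 − (1+0.0042917)^−48) = $138.58.
Refinanced payment = 4,966.89 × 0.0037708 / (1 − (1+0.0037708)^−72) = $78.90.
Monthly savings = $138.58 − $78.90 = $59.68.
Break-even = $200.00 / $59.68 = 3.35 → 4 months.

4 months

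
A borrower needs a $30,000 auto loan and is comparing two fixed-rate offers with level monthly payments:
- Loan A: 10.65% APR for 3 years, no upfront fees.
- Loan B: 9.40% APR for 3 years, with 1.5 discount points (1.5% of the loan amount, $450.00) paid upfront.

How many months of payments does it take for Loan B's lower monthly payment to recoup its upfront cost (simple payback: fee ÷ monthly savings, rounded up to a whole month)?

26 months

Loan A: monthly rate = 10.65%/12 = 0.0088750; payment = 30,000 × 0.0088750 / (1 − (1+0.0088750)^−36) = $977.20.
Loan B: at 9.40% the monthly rate is 0.0078333, so the payment is 30,000 × 0.0078333 / (1 − 1.0078333^−36) = $959.59.
Monthly savings = $977.20 − $959.59 = $17.61.
Break-even = $450.00 / $17.61 = 25.55 → 26 months.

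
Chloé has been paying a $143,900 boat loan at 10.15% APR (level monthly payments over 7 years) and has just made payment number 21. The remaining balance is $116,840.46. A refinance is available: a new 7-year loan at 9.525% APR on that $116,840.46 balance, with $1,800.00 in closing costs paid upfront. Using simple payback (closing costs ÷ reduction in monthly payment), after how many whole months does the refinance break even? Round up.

Current payment = 143,900 × 10.15%/12 / (1 − (1+0.0084583)^−84) = $2,400.08.
Refinanced payment = 116,840.46 × 0.0079375 / (1 − (1+0.0079375)^−84) = $1,911.13.
Monthly savings = $2,400.08 − $1,911.13 = $488.95.
Break-even = $1,800.00 / $488.95 = 3.68 → 4 months.

4 months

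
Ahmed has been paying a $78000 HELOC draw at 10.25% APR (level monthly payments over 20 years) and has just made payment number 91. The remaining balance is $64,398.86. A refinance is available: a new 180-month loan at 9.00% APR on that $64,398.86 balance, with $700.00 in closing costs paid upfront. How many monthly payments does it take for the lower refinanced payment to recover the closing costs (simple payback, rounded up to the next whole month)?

Current payment = 78,000 × 10.25%/12 / (1 − (1+0.0085417)^−240) = $765.68.
Refinanced payment = 64,398.86 × 0.0075000 / (1 − (1+0.0075000)^−180) = $653.18.
Monthly savings = $765.68 − $653.18 = $112.50.
Break-even = $700.00 / $112.50 = 6.22 → 7 months.

7 months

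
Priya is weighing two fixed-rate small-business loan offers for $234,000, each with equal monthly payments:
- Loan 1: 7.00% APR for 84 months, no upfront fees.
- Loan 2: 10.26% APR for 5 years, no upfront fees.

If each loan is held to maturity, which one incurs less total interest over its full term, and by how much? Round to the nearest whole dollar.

Loan 1: monthly rate = 7%/12 = 0.0058333; payment = 234,000 × 0.0058333 / (1 − (1+0.0058333)^−84) = $3,531.69.
Total interest on Loan 1 = 84 × $3,531.69 − $234,000 = $62,661.96.
Loan 2: at 10.26% the monthly rate is 0.0085500, so the payment is 234,000 × 0.0085500 / (1 − 1.0085500^−60) = $5,001.80.
Total interest on Loan 2 = 60 × $5,001.80 − $234,000 = $66,108.00.
Loan 1 is lower by $3,446.04.

Loan 1 by $3,446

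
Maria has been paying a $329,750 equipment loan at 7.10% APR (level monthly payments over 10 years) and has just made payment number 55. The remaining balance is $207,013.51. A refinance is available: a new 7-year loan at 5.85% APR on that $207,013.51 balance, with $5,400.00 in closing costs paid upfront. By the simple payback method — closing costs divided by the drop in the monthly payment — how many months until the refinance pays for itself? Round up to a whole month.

Current payment = 329,750 × 7.1%/12 / (1 − (1+0.0059167)^−120) = $3,845.69.
Refinanced payment = 207,013.51 × 0.0048750 / (1 − (1+0.0048750)^−84) = $3,009.30.
Monthly savings = $3,845.69 − $3,009.30 = $836.39.
Break-even = $5,400.00 / $836.39 = 6.46 → 7 months.

7 months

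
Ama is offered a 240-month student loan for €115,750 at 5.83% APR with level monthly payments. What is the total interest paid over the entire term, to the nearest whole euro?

At 5.83% the monthly rate is 0.0048583, so the payment is 115,750 × 0.0048583 / (1 − 1.0048583^−240) = €817.96.
Total paid = 240 × €817.96 = €196,310.40; interest = €196,310.40 − €115,750 = €80,560.40.

€80,560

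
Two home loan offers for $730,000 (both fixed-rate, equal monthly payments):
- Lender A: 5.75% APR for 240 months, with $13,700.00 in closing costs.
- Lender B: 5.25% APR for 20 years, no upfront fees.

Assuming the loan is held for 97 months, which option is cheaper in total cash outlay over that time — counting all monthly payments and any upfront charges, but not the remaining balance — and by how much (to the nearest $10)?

Lender B by $33,700

Lender A: at 5.75% the monthly rate is 0.0047917, so the payment is 730,000 × 0.0047917 / (1 − 1.0047917^−240) = $5,125.21.
Lender B: at 5.25% the monthly rate is 0.0043750, so the payment is 730,000 × 0.0043750 / (1 − 1.0043750^−240) = $4,919.06.
Over 97 months: Lender A costs 97 × $5,125.21 + $13,700.00 = $510,845.37; Lender B costs 97 × $4,919.06 = $477,148.82.
Lender B is cheaper by $510,845.37 − $477,148.82 = $33,696.55.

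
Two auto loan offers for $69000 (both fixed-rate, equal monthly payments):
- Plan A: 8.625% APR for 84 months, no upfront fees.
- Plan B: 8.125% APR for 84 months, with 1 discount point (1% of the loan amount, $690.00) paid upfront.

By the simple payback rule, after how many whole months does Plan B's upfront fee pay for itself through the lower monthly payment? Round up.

40 months

Plan A: at 8.625% the monthly rate is 0.0071875, so the payment is 69,000 × 0.0071875 / (1 − 1.0071875^−84) = $1,097.06.
Plan B: at 8.125% the monthly rate is 0.0067708, so the payment is 69,000 × 0.0067708 / (1 − 1.0067708^−84) = $1,079.75.
Monthly savings = $1,097.06 − $1,079.75 = $17.31.
Break-even = $690.00 / $17.31 = 39.86 → 40 months.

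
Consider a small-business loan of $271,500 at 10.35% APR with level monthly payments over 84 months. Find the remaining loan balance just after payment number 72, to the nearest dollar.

With monthly rate i = 10.35%/12 = 0.0086250, the balance after k of n payments is P · [(1+i)^n − (1+i)^k] / [(1+i)^n − 1].
(1+0.0086250)^84 = 2.05729794 and (1+0.0086250)^72 = 1.85583965, so the balance is 271,500 × (2.05729794 − 1.85583965) / (2.05729794 − 1) = $51,731.80.

$51,732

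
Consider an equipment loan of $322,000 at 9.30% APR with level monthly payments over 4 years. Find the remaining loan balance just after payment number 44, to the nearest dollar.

With monthly rate i = 9.3%/12 = 0.0077500, the balance after k of n payments is P · [(1+i)^n − (1+i)^k] / [(1+i)^n − 1].
(1+0.0077500)^48 = 1.44855413 and (1+0.0077500)^44 = 1.40450568, so the balance is 322,000 × (1.44855413 − 1.40450568) / (1.44855413 − 1) = $31,620.71.

$31,621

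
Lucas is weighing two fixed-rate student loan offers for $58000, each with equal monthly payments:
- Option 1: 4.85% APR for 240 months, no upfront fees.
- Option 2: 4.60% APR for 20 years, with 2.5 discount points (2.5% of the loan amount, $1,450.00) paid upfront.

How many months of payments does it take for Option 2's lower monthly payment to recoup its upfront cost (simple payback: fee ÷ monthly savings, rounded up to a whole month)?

Option 1: at 4.85% the monthly rate is 0.0040417, so the payment is 58,000 × 0.0040417 / (1 − 1.0040417^−240) = $377.98.
Option 2: at 4.60% the monthly rate is 0.0038333, so the payment is 58,000 × 0.0038333 / (1 − 1.0038333^−240) = $370.07.
Monthly savings = $377.98 − $370.07 = $7.91.
Break-even = $1,450.00 / $7.91 = 183.31 → 184 months.

184 months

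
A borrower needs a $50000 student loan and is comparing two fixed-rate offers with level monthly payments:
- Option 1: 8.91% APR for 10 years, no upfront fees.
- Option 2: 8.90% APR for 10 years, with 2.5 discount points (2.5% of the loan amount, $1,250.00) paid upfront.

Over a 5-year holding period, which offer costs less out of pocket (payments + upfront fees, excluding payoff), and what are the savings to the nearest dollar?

Option 1: monthly rate = 8.91%/12 = 0.0074250; payment = 50,000 × 0.0074250 / (1 − (1+0.0074250)^−120) = $630.95.
Option 2: at 8.90% the monthly rate is 0.0074167, so the payment is 50,000 × 0.0074167 / (1 − 1.0074167^−120) = $630.68.
Over 60 months: Option 1 costs 60 × $630.95 = $37,857.00; Option 2 costs 60 × $630.68 + $1,250.00 = $39,090.80.
Option 1 is cheaper by $39,090.80 − $37,857.00 = $1,233.80.

Option 1 by $1,234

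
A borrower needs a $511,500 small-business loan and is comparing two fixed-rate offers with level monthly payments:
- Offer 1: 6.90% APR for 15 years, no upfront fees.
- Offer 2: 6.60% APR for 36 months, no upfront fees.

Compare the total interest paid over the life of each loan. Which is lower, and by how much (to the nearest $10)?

Offer 1: at 6.90% the monthly rate is 0.0057500, so the payment is 511,500 × 0.0057500 / (1 − 1.0057500^−180) = $4,568.96.
Total interest on Offer 1 = 180 × $4,568.96 − $511,500 = $310,912.80.
Offer 2: monthly rate = 6.6%/12 = 0.0055000; payment = 511,500 × 0.0055000 / (1 − (1+0.0055000)^−36) = $15,700.26.
Total interest on Offer 2 = 36 × $15,700.26 − $511,500 = $53,709.36.
Offer 2 is lower by $257,203.44.

Offer 2 by $257,200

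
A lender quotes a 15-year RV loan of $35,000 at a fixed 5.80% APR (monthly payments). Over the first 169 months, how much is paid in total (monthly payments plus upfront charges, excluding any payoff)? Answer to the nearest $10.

$49,280

At 5.80% the monthly rate is 0.0048333, so the payment is 35,000 × 0.0048333 / (1 − 1.0048333^−180) = $291.58.
Total outlay = 169 × $291.58 = $49,277.02.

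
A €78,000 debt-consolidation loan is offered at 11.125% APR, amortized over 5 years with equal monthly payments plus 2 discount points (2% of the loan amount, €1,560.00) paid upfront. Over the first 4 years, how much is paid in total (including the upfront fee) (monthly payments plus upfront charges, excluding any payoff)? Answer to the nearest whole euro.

€83,197

Monthly rate = 11.125%/12 = 0.0092708; payment = 78,000 × 0.0092708 / (1 − (1+0.0092708)^−60) = €1,700.78.
Total outlay = 48 × €1,700.78 + €1,560.00 = €83,197.44.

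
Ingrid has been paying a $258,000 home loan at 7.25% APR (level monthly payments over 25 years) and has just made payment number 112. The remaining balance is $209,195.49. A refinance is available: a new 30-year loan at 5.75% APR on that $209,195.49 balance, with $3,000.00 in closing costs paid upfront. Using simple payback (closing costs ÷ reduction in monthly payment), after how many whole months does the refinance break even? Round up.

5 months

Current payment = 258,000 × 7.25%/12 / (1 − (1+0.0060417)^−300) = $1,864.84.
Refinanced payment = 209,195.49 × 0.0047917 / (1 − (1+0.0047917)^−360) = $1,220.81.
Monthly savings = $1,864.84 − $1,220.81 = $644.03.
Break-even = $3,000.00 / $644.03 = 4.66 → 5 months.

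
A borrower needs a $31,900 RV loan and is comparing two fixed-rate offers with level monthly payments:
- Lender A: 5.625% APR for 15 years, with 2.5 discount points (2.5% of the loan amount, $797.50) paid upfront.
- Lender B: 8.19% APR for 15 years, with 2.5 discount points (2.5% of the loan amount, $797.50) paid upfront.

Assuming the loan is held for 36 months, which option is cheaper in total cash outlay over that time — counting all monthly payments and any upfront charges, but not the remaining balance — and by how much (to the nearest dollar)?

Lender A by $1,641

Lender A: at 5.625% the monthly rate is 0.0046875, so the payment is 31,900 × 0.0046875 / (1 − 1.0046875^−180) = $262.77.
Lender B: at 8.19% the monthly rate is 0.0068250, so the payment is 31,900 × 0.0068250 / (1 − 1.0068250^−180) = $308.36.
Over 36 months: Lender A costs 36 × $262.77 + $797.50 = $10,257.22; Lender B costs 36 × $308.36 + $797.50 = $11,898.46.
Lender A is cheaper by $11,898.46 − $10,257.22 = $1,641.24.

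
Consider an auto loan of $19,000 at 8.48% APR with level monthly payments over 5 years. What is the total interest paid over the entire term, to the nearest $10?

At 8.48% the monthly rate is 0.0070667, so the payment is 19,000 × 0.0070667 / (1 − 1.0070667^−60) = $389.63.
Total paid = 60 × $389.63 = $23,377.80; interest = $23,377.80 − $19,000 = $4,377.80.

$4,380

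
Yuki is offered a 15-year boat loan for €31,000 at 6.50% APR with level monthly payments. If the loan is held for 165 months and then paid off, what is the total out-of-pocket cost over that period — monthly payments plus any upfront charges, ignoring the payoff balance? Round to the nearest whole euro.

At 6.50% the monthly rate is 0.0054167, so the payment is 31,000 × 0.0054167 / (1 − 1.0054167^−180) = €270.04.
Total outlay = 165 × €270.04 = €44,556.60.

€44,557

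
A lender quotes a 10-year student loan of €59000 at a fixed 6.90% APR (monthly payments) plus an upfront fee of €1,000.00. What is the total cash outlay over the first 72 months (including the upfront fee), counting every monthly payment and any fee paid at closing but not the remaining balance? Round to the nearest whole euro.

Monthly rate = 6.9%/12 = 0.0057500; payment = 59,000 × 0.0057500 / (1 − (1+0.0057500)^−120) = €682.00.
Total outlay = 72 × €682.00 + €1,000.00 = €50,104.00.

€50,104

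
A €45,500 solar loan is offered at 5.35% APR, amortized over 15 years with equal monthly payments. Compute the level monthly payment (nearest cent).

€368.16

Monthly rate = 5.35%/12 = 0.0044583; payment = 45,500 × 0.0044583 / (1 − (1+0.0044583)^−180) = €368.16.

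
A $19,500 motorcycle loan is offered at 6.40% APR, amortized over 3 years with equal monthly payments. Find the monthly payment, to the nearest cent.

At 6.40% the monthly rate is 0.0053333, so the payment is 19,500 × 0.0053333 / (1 − 1.0053333^−36) = $596.77.

$596.77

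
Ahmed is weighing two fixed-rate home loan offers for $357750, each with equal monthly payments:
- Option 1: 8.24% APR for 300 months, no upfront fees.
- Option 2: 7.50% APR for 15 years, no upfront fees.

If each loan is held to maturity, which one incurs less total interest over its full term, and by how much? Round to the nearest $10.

Option 1: at 8.24% the monthly rate is 0.0068667, so the payment is 357,750 × 0.0068667 / (1 − 1.0068667^−300) = $2,818.29.
Total interest on Option 1 = 300 × $2,818.29 − $357,750 = $487,737.00.
Option 2: monthly rate = 7.5%/12 = 0.0062500; payment = 357,750 × 0.0062500 / (1 − (1+0.0062500)^−180) = $3,316.39.
Total interest on Option 2 = 180 × $3,316.39 − $357,750 = $239,200.20.
Option 2 is lower by $248,536.80.

Option 2 by $248,540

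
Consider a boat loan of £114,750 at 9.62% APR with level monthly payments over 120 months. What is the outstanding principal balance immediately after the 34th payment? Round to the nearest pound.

£92,477

With monthly rate i = 9.62%/12 = 0.0080167, the balance after k of n payments is P · [(1+i)^n − (1+i)^k] / [(1+i)^n − 1].
(1+0.0080167)^120 = 2.60690702 and (1+0.0080167)^34 = 1.31190455, so the balance is 114,750 × (2.60690702 − 1.31190455) / (2.60690702 − 1) = £92,476.75.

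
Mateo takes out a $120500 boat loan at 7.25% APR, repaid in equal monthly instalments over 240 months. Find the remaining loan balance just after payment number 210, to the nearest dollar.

$26,061

With monthly rate i = 7.25%/12 = 0.0060417, the balance after k of n payments is P · [(1+i)^n − (1+i)^k] / [(1+i)^n − 1].
(1+0.0060417)^240 = 4.24455657 and (1+0.0060417)^210 = 3.54285424, so the balance is 120,500 × (4.24455657 − 3.54285424) / (4.24455657 − 1) = $26,060.61.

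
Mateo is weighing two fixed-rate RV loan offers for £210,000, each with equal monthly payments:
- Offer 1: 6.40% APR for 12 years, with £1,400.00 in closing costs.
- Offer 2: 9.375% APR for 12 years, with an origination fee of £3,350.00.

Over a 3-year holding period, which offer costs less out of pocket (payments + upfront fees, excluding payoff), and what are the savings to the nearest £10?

Offer 1: monthly rate = 6.4%/12 = 0.0053333; payment = 210,000 × 0.0053333 / (1 − (1+0.0053333)^−144) = £2,093.02.
Offer 2: at 9.375% the monthly rate is 0.0078125, so the payment is 210,000 × 0.0078125 / (1 − 1.0078125^−144) = £2,434.43.
Over 36 months: Offer 1 costs 36 × £2,093.02 + £1,400.00 = £76,748.72; Offer 2 costs 36 × £2,434.43 + £3,350.00 = £90,989.48.
Offer 1 is cheaper by £90,989.48 − £76,748.72 = £14,240.76.

Offer 1 by £14,240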